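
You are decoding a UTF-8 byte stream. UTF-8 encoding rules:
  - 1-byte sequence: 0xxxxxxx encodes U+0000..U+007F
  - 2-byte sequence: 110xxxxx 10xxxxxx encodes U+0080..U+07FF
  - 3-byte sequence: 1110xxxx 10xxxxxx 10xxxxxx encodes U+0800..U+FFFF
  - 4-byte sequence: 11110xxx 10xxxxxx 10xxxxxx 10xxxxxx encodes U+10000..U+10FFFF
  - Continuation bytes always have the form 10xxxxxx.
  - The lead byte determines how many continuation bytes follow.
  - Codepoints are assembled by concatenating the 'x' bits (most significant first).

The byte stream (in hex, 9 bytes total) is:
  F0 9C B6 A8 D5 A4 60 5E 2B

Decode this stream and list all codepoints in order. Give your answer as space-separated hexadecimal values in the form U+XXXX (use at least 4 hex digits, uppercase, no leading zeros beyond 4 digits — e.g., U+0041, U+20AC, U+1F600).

Answer: U+1CDA8 U+0564 U+0060 U+005E U+002B

Derivation:
Byte[0]=F0: 4-byte lead, need 3 cont bytes. acc=0x0
Byte[1]=9C: continuation. acc=(acc<<6)|0x1C=0x1C
Byte[2]=B6: continuation. acc=(acc<<6)|0x36=0x736
Byte[3]=A8: continuation. acc=(acc<<6)|0x28=0x1CDA8
Completed: cp=U+1CDA8 (starts at byte 0)
Byte[4]=D5: 2-byte lead, need 1 cont bytes. acc=0x15
Byte[5]=A4: continuation. acc=(acc<<6)|0x24=0x564
Completed: cp=U+0564 (starts at byte 4)
Byte[6]=60: 1-byte ASCII. cp=U+0060
Byte[7]=5E: 1-byte ASCII. cp=U+005E
Byte[8]=2B: 1-byte ASCII. cp=U+002B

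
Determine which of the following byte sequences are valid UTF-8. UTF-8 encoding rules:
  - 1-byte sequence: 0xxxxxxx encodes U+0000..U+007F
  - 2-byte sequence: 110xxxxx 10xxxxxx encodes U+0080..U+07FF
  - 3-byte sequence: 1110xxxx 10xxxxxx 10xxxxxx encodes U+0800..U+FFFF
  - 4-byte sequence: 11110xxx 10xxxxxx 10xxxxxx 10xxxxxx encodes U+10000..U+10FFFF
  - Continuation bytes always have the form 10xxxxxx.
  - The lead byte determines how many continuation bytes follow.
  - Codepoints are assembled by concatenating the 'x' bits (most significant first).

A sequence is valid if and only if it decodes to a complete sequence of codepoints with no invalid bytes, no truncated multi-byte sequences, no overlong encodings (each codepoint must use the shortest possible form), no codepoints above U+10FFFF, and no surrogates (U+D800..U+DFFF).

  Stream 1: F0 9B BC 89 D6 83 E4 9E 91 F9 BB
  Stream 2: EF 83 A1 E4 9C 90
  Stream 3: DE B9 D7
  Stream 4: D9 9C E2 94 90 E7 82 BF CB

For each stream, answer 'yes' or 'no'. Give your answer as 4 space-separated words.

Answer: no yes no no

Derivation:
Stream 1: error at byte offset 9. INVALID
Stream 2: decodes cleanly. VALID
Stream 3: error at byte offset 3. INVALID
Stream 4: error at byte offset 9. INVALID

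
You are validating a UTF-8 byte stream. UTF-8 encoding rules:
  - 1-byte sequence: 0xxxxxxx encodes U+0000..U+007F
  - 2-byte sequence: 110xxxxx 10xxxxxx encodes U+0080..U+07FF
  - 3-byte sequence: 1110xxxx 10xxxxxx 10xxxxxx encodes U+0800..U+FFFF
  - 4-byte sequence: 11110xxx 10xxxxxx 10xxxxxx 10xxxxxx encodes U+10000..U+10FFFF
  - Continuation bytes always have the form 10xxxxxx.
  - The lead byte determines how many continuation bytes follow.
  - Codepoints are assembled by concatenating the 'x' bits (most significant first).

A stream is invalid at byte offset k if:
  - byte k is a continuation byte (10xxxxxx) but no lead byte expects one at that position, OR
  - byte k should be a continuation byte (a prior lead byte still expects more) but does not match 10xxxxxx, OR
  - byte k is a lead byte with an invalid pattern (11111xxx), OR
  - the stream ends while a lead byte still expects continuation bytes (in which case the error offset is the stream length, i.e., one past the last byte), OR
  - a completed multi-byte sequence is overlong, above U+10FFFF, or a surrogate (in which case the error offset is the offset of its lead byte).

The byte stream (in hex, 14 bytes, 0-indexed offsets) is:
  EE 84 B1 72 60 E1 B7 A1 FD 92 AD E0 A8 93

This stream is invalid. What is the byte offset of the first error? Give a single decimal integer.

Byte[0]=EE: 3-byte lead, need 2 cont bytes. acc=0xE
Byte[1]=84: continuation. acc=(acc<<6)|0x04=0x384
Byte[2]=B1: continuation. acc=(acc<<6)|0x31=0xE131
Completed: cp=U+E131 (starts at byte 0)
Byte[3]=72: 1-byte ASCII. cp=U+0072
Byte[4]=60: 1-byte ASCII. cp=U+0060
Byte[5]=E1: 3-byte lead, need 2 cont bytes. acc=0x1
Byte[6]=B7: continuation. acc=(acc<<6)|0x37=0x77
Byte[7]=A1: continuation. acc=(acc<<6)|0x21=0x1DE1
Completed: cp=U+1DE1 (starts at byte 5)
Byte[8]=FD: INVALID lead byte (not 0xxx/110x/1110/11110)

Answer: 8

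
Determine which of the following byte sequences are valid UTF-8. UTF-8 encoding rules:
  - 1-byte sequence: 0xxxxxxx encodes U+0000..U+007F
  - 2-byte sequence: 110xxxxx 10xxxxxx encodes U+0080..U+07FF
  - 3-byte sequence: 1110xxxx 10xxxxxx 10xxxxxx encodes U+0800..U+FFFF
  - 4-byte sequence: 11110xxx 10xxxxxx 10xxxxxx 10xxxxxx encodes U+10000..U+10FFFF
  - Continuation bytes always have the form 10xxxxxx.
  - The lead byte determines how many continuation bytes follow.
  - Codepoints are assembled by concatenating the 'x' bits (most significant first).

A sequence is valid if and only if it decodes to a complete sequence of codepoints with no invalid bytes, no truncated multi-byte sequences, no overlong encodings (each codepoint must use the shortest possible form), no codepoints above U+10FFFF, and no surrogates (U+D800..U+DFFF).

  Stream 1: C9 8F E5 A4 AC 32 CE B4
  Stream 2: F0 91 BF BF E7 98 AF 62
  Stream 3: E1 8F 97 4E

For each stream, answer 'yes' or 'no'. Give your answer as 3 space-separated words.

Answer: yes yes yes

Derivation:
Stream 1: decodes cleanly. VALID
Stream 2: decodes cleanly. VALID
Stream 3: decodes cleanly. VALID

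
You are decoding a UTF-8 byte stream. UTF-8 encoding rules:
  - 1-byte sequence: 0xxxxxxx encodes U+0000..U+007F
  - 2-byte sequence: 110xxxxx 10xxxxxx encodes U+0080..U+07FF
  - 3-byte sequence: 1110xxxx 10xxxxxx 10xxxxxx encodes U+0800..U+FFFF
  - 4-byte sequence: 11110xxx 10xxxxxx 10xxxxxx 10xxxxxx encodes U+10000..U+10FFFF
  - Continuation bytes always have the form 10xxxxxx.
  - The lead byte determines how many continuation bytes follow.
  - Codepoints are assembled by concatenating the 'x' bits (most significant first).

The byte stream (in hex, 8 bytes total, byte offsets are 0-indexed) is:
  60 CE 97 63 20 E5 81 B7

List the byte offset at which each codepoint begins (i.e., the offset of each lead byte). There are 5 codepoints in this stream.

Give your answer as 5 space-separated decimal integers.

Byte[0]=60: 1-byte ASCII. cp=U+0060
Byte[1]=CE: 2-byte lead, need 1 cont bytes. acc=0xE
Byte[2]=97: continuation. acc=(acc<<6)|0x17=0x397
Completed: cp=U+0397 (starts at byte 1)
Byte[3]=63: 1-byte ASCII. cp=U+0063
Byte[4]=20: 1-byte ASCII. cp=U+0020
Byte[5]=E5: 3-byte lead, need 2 cont bytes. acc=0x5
Byte[6]=81: continuation. acc=(acc<<6)|0x01=0x141
Byte[7]=B7: continuation. acc=(acc<<6)|0x37=0x5077
Completed: cp=U+5077 (starts at byte 5)

Answer: 0 1 3 4 5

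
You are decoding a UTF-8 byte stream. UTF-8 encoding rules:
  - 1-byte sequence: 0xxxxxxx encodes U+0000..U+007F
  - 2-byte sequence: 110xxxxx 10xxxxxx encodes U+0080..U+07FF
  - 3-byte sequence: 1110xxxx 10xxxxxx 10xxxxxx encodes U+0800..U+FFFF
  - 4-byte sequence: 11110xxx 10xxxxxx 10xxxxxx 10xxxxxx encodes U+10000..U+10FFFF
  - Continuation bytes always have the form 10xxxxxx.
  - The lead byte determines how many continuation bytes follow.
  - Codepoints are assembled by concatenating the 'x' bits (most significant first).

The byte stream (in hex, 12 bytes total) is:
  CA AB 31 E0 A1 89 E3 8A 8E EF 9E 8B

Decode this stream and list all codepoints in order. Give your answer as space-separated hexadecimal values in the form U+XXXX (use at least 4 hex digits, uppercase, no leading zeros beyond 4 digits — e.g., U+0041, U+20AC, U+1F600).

Byte[0]=CA: 2-byte lead, need 1 cont bytes. acc=0xA
Byte[1]=AB: continuation. acc=(acc<<6)|0x2B=0x2AB
Completed: cp=U+02AB (starts at byte 0)
Byte[2]=31: 1-byte ASCII. cp=U+0031
Byte[3]=E0: 3-byte lead, need 2 cont bytes. acc=0x0
Byte[4]=A1: continuation. acc=(acc<<6)|0x21=0x21
Byte[5]=89: continuation. acc=(acc<<6)|0x09=0x849
Completed: cp=U+0849 (starts at byte 3)
Byte[6]=E3: 3-byte lead, need 2 cont bytes. acc=0x3
Byte[7]=8A: continuation. acc=(acc<<6)|0x0A=0xCA
Byte[8]=8E: continuation. acc=(acc<<6)|0x0E=0x328E
Completed: cp=U+328E (starts at byte 6)
Byte[9]=EF: 3-byte lead, need 2 cont bytes. acc=0xF
Byte[10]=9E: continuation. acc=(acc<<6)|0x1E=0x3DE
Byte[11]=8B: continuation. acc=(acc<<6)|0x0B=0xF78B
Completed: cp=U+F78B (starts at byte 9)

Answer: U+02AB U+0031 U+0849 U+328E U+F78B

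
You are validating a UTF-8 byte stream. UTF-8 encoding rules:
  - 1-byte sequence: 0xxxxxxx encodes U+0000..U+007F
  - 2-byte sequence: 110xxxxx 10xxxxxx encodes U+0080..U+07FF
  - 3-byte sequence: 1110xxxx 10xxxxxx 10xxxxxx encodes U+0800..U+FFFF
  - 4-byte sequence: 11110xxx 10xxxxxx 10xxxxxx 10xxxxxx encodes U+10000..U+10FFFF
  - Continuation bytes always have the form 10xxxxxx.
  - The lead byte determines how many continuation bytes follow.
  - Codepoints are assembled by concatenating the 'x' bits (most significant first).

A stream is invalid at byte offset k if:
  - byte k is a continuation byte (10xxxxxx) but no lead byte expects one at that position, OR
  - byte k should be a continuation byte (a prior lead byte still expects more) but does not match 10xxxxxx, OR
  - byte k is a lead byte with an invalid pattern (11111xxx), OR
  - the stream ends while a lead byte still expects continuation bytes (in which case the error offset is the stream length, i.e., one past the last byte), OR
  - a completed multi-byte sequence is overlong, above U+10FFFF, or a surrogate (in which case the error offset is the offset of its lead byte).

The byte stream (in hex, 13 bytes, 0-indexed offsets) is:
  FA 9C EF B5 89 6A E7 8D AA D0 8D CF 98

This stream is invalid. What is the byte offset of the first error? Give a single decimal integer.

Answer: 0

Derivation:
Byte[0]=FA: INVALID lead byte (not 0xxx/110x/1110/11110)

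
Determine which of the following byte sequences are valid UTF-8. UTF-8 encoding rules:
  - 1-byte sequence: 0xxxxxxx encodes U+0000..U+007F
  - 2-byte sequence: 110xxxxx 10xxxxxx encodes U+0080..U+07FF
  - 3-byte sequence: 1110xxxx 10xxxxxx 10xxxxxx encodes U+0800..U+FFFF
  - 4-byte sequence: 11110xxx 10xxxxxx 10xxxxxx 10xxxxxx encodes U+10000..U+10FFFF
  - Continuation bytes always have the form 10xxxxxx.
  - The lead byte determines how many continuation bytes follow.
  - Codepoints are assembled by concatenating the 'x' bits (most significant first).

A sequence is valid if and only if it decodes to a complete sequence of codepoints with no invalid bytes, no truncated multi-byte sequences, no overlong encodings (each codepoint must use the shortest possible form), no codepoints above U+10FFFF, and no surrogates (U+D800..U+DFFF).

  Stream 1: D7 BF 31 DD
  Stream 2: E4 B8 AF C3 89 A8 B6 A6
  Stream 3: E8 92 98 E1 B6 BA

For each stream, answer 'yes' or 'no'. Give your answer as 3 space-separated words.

Answer: no no yes

Derivation:
Stream 1: error at byte offset 4. INVALID
Stream 2: error at byte offset 5. INVALID
Stream 3: decodes cleanly. VALID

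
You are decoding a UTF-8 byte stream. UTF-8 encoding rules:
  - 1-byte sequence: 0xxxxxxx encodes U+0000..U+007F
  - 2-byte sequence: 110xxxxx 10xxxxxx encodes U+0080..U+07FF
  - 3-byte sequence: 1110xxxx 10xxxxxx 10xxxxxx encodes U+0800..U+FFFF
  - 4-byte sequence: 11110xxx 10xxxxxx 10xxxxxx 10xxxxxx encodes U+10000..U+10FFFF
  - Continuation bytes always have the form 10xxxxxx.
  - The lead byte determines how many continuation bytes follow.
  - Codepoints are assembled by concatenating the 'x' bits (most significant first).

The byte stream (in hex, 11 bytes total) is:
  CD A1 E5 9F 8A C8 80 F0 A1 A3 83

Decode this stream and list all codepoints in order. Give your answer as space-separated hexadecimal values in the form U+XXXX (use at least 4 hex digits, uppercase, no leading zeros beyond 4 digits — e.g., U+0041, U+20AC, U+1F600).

Answer: U+0361 U+57CA U+0200 U+218C3

Derivation:
Byte[0]=CD: 2-byte lead, need 1 cont bytes. acc=0xD
Byte[1]=A1: continuation. acc=(acc<<6)|0x21=0x361
Completed: cp=U+0361 (starts at byte 0)
Byte[2]=E5: 3-byte lead, need 2 cont bytes. acc=0x5
Byte[3]=9F: continuation. acc=(acc<<6)|0x1F=0x15F
Byte[4]=8A: continuation. acc=(acc<<6)|0x0A=0x57CA
Completed: cp=U+57CA (starts at byte 2)
Byte[5]=C8: 2-byte lead, need 1 cont bytes. acc=0x8
Byte[6]=80: continuation. acc=(acc<<6)|0x00=0x200
Completed: cp=U+0200 (starts at byte 5)
Byte[7]=F0: 4-byte lead, need 3 cont bytes. acc=0x0
Byte[8]=A1: continuation. acc=(acc<<6)|0x21=0x21
Byte[9]=A3: continuation. acc=(acc<<6)|0x23=0x863
Byte[10]=83: continuation. acc=(acc<<6)|0x03=0x218C3
Completed: cp=U+218C3 (starts at byte 7)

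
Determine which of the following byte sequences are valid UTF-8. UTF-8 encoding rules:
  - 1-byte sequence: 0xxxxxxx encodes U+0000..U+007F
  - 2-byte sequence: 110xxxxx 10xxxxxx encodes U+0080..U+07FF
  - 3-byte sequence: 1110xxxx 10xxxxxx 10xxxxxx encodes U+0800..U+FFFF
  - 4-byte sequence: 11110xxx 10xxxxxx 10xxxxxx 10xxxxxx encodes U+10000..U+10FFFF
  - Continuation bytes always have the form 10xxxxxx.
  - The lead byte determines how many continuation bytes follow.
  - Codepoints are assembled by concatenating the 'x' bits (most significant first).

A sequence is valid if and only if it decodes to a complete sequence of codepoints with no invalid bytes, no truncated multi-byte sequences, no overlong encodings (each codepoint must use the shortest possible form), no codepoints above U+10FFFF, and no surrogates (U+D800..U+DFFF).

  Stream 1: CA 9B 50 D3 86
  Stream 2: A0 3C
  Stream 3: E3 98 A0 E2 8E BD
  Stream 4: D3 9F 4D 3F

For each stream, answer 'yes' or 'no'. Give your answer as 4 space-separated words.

Answer: yes no yes yes

Derivation:
Stream 1: decodes cleanly. VALID
Stream 2: error at byte offset 0. INVALID
Stream 3: decodes cleanly. VALID
Stream 4: decodes cleanly. VALID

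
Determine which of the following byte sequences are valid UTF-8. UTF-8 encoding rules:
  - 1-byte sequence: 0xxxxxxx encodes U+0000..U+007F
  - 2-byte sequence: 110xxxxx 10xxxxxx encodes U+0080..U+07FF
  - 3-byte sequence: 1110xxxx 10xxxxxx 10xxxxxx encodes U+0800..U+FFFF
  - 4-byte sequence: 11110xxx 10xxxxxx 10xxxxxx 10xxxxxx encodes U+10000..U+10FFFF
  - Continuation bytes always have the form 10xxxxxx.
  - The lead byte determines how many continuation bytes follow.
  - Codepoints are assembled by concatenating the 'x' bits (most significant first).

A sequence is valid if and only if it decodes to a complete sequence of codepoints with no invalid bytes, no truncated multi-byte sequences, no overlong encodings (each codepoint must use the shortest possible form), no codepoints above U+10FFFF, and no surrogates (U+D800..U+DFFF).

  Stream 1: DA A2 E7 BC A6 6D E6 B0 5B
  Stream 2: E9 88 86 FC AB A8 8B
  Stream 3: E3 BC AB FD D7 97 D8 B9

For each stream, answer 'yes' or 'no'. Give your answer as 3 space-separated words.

Stream 1: error at byte offset 8. INVALID
Stream 2: error at byte offset 3. INVALID
Stream 3: error at byte offset 3. INVALID

Answer: no no no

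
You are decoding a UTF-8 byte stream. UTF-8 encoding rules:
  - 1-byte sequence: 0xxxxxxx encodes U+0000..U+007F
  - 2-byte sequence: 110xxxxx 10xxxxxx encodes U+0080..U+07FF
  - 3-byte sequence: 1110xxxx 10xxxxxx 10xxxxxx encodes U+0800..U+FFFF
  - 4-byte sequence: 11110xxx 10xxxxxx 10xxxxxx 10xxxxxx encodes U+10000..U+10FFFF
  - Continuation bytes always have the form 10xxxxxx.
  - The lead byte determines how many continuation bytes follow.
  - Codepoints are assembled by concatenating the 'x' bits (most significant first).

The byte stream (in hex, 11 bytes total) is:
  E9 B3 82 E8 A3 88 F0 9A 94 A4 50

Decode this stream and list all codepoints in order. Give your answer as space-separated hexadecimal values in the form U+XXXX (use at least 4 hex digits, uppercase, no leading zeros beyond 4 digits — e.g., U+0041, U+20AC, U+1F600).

Byte[0]=E9: 3-byte lead, need 2 cont bytes. acc=0x9
Byte[1]=B3: continuation. acc=(acc<<6)|0x33=0x273
Byte[2]=82: continuation. acc=(acc<<6)|0x02=0x9CC2
Completed: cp=U+9CC2 (starts at byte 0)
Byte[3]=E8: 3-byte lead, need 2 cont bytes. acc=0x8
Byte[4]=A3: continuation. acc=(acc<<6)|0x23=0x223
Byte[5]=88: continuation. acc=(acc<<6)|0x08=0x88C8
Completed: cp=U+88C8 (starts at byte 3)
Byte[6]=F0: 4-byte lead, need 3 cont bytes. acc=0x0
Byte[7]=9A: continuation. acc=(acc<<6)|0x1A=0x1A
Byte[8]=94: continuation. acc=(acc<<6)|0x14=0x694
Byte[9]=A4: continuation. acc=(acc<<6)|0x24=0x1A524
Completed: cp=U+1A524 (starts at byte 6)
Byte[10]=50: 1-byte ASCII. cp=U+0050

Answer: U+9CC2 U+88C8 U+1A524 U+0050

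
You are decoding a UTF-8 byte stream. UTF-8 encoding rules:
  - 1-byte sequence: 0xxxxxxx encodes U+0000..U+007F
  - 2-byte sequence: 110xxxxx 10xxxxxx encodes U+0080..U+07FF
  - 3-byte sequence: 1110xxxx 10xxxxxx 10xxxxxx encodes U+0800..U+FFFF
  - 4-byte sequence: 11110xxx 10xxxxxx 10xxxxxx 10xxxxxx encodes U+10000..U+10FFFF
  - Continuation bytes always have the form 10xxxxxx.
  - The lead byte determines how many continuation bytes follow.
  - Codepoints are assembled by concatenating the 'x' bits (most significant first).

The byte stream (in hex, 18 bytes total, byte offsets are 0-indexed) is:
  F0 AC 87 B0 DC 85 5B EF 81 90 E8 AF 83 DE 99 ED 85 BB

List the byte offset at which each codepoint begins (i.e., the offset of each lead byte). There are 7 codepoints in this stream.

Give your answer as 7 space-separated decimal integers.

Answer: 0 4 6 7 10 13 15

Derivation:
Byte[0]=F0: 4-byte lead, need 3 cont bytes. acc=0x0
Byte[1]=AC: continuation. acc=(acc<<6)|0x2C=0x2C
Byte[2]=87: continuation. acc=(acc<<6)|0x07=0xB07
Byte[3]=B0: continuation. acc=(acc<<6)|0x30=0x2C1F0
Completed: cp=U+2C1F0 (starts at byte 0)
Byte[4]=DC: 2-byte lead, need 1 cont bytes. acc=0x1C
Byte[5]=85: continuation. acc=(acc<<6)|0x05=0x705
Completed: cp=U+0705 (starts at byte 4)
Byte[6]=5B: 1-byte ASCII. cp=U+005B
Byte[7]=EF: 3-byte lead, need 2 cont bytes. acc=0xF
Byte[8]=81: continuation. acc=(acc<<6)|0x01=0x3C1
Byte[9]=90: continuation. acc=(acc<<6)|0x10=0xF050
Completed: cp=U+F050 (starts at byte 7)
Byte[10]=E8: 3-byte lead, need 2 cont bytes. acc=0x8
Byte[11]=AF: continuation. acc=(acc<<6)|0x2F=0x22F
Byte[12]=83: continuation. acc=(acc<<6)|0x03=0x8BC3
Completed: cp=U+8BC3 (starts at byte 10)
Byte[13]=DE: 2-byte lead, need 1 cont bytes. acc=0x1E
Byte[14]=99: continuation. acc=(acc<<6)|0x19=0x799
Completed: cp=U+0799 (starts at byte 13)
Byte[15]=ED: 3-byte lead, need 2 cont bytes. acc=0xD
Byte[16]=85: continuation. acc=(acc<<6)|0x05=0x345
Byte[17]=BB: continuation. acc=(acc<<6)|0x3B=0xD17B
Completed: cp=U+D17B (starts at byte 15)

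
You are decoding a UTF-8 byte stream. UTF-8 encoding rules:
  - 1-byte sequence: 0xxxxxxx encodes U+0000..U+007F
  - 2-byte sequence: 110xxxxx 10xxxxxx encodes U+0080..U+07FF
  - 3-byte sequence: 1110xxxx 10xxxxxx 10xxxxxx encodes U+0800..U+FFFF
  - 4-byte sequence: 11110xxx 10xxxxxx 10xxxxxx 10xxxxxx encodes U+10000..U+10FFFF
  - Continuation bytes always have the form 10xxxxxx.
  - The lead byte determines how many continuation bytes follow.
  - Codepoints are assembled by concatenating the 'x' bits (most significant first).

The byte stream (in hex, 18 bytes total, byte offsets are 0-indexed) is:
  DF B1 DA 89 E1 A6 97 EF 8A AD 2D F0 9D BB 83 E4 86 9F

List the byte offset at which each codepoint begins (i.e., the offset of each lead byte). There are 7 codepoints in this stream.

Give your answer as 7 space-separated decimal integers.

Answer: 0 2 4 7 10 11 15

Derivation:
Byte[0]=DF: 2-byte lead, need 1 cont bytes. acc=0x1F
Byte[1]=B1: continuation. acc=(acc<<6)|0x31=0x7F1
Completed: cp=U+07F1 (starts at byte 0)
Byte[2]=DA: 2-byte lead, need 1 cont bytes. acc=0x1A
Byte[3]=89: continuation. acc=(acc<<6)|0x09=0x689
Completed: cp=U+0689 (starts at byte 2)
Byte[4]=E1: 3-byte lead, need 2 cont bytes. acc=0x1
Byte[5]=A6: continuation. acc=(acc<<6)|0x26=0x66
Byte[6]=97: continuation. acc=(acc<<6)|0x17=0x1997
Completed: cp=U+1997 (starts at byte 4)
Byte[7]=EF: 3-byte lead, need 2 cont bytes. acc=0xF
Byte[8]=8A: continuation. acc=(acc<<6)|0x0A=0x3CA
Byte[9]=AD: continuation. acc=(acc<<6)|0x2D=0xF2AD
Completed: cp=U+F2AD (starts at byte 7)
Byte[10]=2D: 1-byte ASCII. cp=U+002D
Byte[11]=F0: 4-byte lead, need 3 cont bytes. acc=0x0
Byte[12]=9D: continuation. acc=(acc<<6)|0x1D=0x1D
Byte[13]=BB: continuation. acc=(acc<<6)|0x3B=0x77B
Byte[14]=83: continuation. acc=(acc<<6)|0x03=0x1DEC3
Completed: cp=U+1DEC3 (starts at byte 11)
Byte[15]=E4: 3-byte lead, need 2 cont bytes. acc=0x4
Byte[16]=86: continuation. acc=(acc<<6)|0x06=0x106
Byte[17]=9F: continuation. acc=(acc<<6)|0x1F=0x419F
Completed: cp=U+419F (starts at byte 15)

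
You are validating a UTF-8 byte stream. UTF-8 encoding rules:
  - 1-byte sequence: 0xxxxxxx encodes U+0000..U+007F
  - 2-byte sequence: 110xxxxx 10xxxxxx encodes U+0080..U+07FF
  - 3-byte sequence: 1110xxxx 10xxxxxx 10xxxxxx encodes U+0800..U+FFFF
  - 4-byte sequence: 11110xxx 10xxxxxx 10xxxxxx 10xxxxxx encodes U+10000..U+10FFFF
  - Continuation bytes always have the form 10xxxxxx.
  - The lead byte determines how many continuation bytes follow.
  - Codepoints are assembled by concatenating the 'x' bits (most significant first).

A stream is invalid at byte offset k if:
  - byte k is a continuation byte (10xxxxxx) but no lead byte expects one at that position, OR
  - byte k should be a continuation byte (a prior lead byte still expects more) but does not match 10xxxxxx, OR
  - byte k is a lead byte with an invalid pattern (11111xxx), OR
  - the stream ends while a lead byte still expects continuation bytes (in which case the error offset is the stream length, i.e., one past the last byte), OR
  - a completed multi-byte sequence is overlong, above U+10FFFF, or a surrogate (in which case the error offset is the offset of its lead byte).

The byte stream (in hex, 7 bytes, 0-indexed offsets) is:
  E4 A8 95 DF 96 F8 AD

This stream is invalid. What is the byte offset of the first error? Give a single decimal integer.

Byte[0]=E4: 3-byte lead, need 2 cont bytes. acc=0x4
Byte[1]=A8: continuation. acc=(acc<<6)|0x28=0x128
Byte[2]=95: continuation. acc=(acc<<6)|0x15=0x4A15
Completed: cp=U+4A15 (starts at byte 0)
Byte[3]=DF: 2-byte lead, need 1 cont bytes. acc=0x1F
Byte[4]=96: continuation. acc=(acc<<6)|0x16=0x7D6
Completed: cp=U+07D6 (starts at byte 3)
Byte[5]=F8: INVALID lead byte (not 0xxx/110x/1110/11110)

Answer: 5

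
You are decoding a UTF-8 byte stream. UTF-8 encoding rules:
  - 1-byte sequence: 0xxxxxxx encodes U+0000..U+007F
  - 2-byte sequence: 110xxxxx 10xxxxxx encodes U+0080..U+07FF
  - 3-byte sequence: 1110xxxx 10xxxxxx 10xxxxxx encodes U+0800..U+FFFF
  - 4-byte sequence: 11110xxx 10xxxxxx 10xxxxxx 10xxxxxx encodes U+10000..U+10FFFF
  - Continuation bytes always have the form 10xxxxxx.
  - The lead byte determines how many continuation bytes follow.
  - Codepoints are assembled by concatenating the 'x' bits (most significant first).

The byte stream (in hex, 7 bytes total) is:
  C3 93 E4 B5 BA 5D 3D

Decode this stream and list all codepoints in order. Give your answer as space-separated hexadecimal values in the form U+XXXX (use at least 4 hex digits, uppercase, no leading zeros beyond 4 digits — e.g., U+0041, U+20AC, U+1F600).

Byte[0]=C3: 2-byte lead, need 1 cont bytes. acc=0x3
Byte[1]=93: continuation. acc=(acc<<6)|0x13=0xD3
Completed: cp=U+00D3 (starts at byte 0)
Byte[2]=E4: 3-byte lead, need 2 cont bytes. acc=0x4
Byte[3]=B5: continuation. acc=(acc<<6)|0x35=0x135
Byte[4]=BA: continuation. acc=(acc<<6)|0x3A=0x4D7A
Completed: cp=U+4D7A (starts at byte 2)
Byte[5]=5D: 1-byte ASCII. cp=U+005D
Byte[6]=3D: 1-byte ASCII. cp=U+003D

Answer: U+00D3 U+4D7A U+005D U+003D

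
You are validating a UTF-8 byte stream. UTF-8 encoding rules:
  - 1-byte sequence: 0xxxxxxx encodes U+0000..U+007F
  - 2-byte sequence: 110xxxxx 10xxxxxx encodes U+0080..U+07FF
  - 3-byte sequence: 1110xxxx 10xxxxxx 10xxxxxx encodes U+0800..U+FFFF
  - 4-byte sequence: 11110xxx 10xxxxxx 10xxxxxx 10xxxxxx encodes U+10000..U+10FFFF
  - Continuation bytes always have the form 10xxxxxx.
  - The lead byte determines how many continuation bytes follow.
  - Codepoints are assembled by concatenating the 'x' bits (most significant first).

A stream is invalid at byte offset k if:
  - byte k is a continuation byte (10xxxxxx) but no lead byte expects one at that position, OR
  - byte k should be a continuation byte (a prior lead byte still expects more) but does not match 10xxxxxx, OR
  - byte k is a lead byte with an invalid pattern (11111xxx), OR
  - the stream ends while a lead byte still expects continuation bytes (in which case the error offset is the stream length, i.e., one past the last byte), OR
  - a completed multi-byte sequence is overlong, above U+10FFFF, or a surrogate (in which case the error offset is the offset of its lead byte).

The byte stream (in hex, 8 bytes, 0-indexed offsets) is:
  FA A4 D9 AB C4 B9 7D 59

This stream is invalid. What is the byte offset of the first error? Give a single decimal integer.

Byte[0]=FA: INVALID lead byte (not 0xxx/110x/1110/11110)

Answer: 0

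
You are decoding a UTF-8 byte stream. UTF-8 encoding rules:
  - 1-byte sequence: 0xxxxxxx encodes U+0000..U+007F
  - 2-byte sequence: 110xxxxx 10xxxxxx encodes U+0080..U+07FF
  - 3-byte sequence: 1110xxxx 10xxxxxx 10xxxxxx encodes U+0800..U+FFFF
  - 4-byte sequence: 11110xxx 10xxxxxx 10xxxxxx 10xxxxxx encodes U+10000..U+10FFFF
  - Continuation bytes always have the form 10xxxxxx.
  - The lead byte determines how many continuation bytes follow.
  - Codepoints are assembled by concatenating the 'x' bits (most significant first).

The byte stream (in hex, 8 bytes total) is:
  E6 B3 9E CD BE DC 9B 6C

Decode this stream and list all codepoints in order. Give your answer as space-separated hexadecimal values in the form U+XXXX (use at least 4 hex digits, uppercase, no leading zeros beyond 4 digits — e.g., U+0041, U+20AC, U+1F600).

Answer: U+6CDE U+037E U+071B U+006C

Derivation:
Byte[0]=E6: 3-byte lead, need 2 cont bytes. acc=0x6
Byte[1]=B3: continuation. acc=(acc<<6)|0x33=0x1B3
Byte[2]=9E: continuation. acc=(acc<<6)|0x1E=0x6CDE
Completed: cp=U+6CDE (starts at byte 0)
Byte[3]=CD: 2-byte lead, need 1 cont bytes. acc=0xD
Byte[4]=BE: continuation. acc=(acc<<6)|0x3E=0x37E
Completed: cp=U+037E (starts at byte 3)
Byte[5]=DC: 2-byte lead, need 1 cont bytes. acc=0x1C
Byte[6]=9B: continuation. acc=(acc<<6)|0x1B=0x71B
Completed: cp=U+071B (starts at byte 5)
Byte[7]=6C: 1-byte ASCII. cp=U+006C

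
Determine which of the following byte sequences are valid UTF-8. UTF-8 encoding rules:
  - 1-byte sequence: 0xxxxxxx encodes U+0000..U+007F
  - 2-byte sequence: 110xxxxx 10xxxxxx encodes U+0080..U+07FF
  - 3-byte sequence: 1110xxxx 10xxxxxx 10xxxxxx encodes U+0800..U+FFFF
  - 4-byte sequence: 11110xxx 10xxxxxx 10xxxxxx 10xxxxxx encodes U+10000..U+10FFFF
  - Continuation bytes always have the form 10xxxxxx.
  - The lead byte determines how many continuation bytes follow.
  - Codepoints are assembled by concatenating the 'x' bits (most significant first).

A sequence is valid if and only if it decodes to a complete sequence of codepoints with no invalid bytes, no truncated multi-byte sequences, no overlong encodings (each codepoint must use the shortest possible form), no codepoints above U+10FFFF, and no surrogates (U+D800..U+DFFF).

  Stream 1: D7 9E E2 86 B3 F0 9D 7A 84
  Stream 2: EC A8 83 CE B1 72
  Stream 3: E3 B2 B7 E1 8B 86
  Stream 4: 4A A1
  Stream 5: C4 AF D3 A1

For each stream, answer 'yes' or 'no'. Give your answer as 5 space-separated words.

Answer: no yes yes no yes

Derivation:
Stream 1: error at byte offset 7. INVALID
Stream 2: decodes cleanly. VALID
Stream 3: decodes cleanly. VALID
Stream 4: error at byte offset 1. INVALID
Stream 5: decodes cleanly. VALID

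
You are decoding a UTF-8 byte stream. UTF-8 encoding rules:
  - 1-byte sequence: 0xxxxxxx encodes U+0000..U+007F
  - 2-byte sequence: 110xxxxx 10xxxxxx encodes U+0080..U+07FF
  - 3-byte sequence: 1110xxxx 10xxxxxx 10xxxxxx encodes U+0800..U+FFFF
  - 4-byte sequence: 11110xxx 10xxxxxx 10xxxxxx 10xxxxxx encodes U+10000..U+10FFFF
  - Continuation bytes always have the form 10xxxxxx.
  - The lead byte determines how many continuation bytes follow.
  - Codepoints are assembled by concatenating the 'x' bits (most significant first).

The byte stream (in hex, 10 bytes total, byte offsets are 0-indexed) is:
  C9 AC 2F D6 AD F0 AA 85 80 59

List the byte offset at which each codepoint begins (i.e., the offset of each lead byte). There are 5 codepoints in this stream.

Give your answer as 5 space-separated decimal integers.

Byte[0]=C9: 2-byte lead, need 1 cont bytes. acc=0x9
Byte[1]=AC: continuation. acc=(acc<<6)|0x2C=0x26C
Completed: cp=U+026C (starts at byte 0)
Byte[2]=2F: 1-byte ASCII. cp=U+002F
Byte[3]=D6: 2-byte lead, need 1 cont bytes. acc=0x16
Byte[4]=AD: continuation. acc=(acc<<6)|0x2D=0x5AD
Completed: cp=U+05AD (starts at byte 3)
Byte[5]=F0: 4-byte lead, need 3 cont bytes. acc=0x0
Byte[6]=AA: continuation. acc=(acc<<6)|0x2A=0x2A
Byte[7]=85: continuation. acc=(acc<<6)|0x05=0xA85
Byte[8]=80: continuation. acc=(acc<<6)|0x00=0x2A140
Completed: cp=U+2A140 (starts at byte 5)
Byte[9]=59: 1-byte ASCII. cp=U+0059

Answer: 0 2 3 5 9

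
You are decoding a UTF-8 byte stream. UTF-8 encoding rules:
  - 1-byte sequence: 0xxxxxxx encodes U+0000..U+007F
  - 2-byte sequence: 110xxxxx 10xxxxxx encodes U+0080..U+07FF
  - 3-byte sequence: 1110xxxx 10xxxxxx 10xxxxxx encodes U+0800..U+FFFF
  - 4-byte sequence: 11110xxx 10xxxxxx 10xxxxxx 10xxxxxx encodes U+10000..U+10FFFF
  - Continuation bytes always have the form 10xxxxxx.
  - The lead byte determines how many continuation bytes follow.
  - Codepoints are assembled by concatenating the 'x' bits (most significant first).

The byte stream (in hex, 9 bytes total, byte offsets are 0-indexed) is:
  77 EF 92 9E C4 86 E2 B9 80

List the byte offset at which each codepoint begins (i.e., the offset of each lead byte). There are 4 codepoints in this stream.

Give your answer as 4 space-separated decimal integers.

Byte[0]=77: 1-byte ASCII. cp=U+0077
Byte[1]=EF: 3-byte lead, need 2 cont bytes. acc=0xF
Byte[2]=92: continuation. acc=(acc<<6)|0x12=0x3D2
Byte[3]=9E: continuation. acc=(acc<<6)|0x1E=0xF49E
Completed: cp=U+F49E (starts at byte 1)
Byte[4]=C4: 2-byte lead, need 1 cont bytes. acc=0x4
Byte[5]=86: continuation. acc=(acc<<6)|0x06=0x106
Completed: cp=U+0106 (starts at byte 4)
Byte[6]=E2: 3-byte lead, need 2 cont bytes. acc=0x2
Byte[7]=B9: continuation. acc=(acc<<6)|0x39=0xB9
Byte[8]=80: continuation. acc=(acc<<6)|0x00=0x2E40
Completed: cp=U+2E40 (starts at byte 6)

Answer: 0 1 4 6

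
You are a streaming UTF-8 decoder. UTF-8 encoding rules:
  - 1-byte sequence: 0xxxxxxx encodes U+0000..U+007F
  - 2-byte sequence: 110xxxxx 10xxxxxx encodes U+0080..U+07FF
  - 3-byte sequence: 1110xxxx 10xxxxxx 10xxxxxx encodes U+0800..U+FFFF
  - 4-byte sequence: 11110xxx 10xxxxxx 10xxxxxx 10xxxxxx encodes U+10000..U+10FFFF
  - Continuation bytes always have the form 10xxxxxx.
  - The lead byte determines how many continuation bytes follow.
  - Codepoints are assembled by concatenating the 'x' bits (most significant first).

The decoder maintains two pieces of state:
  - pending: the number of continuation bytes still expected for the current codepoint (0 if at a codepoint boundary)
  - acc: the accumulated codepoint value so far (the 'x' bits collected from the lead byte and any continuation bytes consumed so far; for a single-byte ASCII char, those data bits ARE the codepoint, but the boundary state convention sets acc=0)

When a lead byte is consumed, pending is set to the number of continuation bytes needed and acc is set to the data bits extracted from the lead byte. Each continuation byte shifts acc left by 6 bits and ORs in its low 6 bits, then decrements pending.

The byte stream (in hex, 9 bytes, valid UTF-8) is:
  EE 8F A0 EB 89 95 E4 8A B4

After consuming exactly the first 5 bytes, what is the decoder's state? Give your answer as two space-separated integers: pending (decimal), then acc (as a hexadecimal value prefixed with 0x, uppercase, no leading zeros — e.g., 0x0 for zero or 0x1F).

Byte[0]=EE: 3-byte lead. pending=2, acc=0xE
Byte[1]=8F: continuation. acc=(acc<<6)|0x0F=0x38F, pending=1
Byte[2]=A0: continuation. acc=(acc<<6)|0x20=0xE3E0, pending=0
Byte[3]=EB: 3-byte lead. pending=2, acc=0xB
Byte[4]=89: continuation. acc=(acc<<6)|0x09=0x2C9, pending=1

Answer: 1 0x2C9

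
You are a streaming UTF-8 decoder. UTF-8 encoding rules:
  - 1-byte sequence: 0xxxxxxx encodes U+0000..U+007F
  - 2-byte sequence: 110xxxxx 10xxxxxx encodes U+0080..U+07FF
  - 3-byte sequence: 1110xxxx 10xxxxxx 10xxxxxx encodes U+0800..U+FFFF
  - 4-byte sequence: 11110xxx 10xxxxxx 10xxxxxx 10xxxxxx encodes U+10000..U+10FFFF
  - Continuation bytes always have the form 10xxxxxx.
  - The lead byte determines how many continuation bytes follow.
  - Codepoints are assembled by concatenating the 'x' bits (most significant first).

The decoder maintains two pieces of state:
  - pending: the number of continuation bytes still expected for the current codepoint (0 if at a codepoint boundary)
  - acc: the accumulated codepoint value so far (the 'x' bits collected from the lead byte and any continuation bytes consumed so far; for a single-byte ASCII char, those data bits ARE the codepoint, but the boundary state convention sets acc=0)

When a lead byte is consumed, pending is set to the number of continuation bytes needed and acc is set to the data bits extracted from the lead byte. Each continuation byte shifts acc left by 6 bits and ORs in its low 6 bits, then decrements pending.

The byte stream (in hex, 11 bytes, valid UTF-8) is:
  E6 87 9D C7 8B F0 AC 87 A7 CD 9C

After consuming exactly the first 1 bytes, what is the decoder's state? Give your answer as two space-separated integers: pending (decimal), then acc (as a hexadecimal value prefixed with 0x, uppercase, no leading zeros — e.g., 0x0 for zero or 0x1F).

Answer: 2 0x6

Derivation:
Byte[0]=E6: 3-byte lead. pending=2, acc=0x6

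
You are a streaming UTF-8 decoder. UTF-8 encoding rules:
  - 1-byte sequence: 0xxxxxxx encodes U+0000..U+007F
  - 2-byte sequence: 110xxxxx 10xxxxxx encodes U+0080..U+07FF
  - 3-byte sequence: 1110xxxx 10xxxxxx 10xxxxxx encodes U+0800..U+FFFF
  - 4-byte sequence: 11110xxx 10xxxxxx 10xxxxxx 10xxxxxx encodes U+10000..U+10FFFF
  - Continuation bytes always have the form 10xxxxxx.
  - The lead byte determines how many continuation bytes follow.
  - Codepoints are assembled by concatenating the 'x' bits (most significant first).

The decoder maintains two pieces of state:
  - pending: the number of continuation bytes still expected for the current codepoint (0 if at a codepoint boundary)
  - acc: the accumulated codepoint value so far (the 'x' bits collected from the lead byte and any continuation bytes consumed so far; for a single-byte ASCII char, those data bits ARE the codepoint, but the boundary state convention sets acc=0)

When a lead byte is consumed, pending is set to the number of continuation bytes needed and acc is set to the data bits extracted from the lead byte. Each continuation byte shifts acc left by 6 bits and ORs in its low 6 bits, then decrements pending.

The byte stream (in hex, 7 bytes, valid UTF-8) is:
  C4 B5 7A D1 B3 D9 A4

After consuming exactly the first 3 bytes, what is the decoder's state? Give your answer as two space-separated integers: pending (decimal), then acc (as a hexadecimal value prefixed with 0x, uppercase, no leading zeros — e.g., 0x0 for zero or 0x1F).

Answer: 0 0x0

Derivation:
Byte[0]=C4: 2-byte lead. pending=1, acc=0x4
Byte[1]=B5: continuation. acc=(acc<<6)|0x35=0x135, pending=0
Byte[2]=7A: 1-byte. pending=0, acc=0x0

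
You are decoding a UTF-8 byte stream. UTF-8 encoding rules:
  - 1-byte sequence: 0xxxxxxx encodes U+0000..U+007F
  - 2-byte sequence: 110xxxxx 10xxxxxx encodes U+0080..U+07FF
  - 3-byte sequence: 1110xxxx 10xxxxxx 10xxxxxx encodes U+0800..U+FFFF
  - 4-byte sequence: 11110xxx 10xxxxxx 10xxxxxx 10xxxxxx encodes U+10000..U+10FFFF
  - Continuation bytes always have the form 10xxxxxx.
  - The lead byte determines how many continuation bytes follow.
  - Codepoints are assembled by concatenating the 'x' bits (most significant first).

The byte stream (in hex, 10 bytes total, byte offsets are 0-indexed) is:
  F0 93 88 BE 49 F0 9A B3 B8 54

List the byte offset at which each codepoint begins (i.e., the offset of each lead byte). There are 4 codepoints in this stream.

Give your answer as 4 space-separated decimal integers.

Byte[0]=F0: 4-byte lead, need 3 cont bytes. acc=0x0
Byte[1]=93: continuation. acc=(acc<<6)|0x13=0x13
Byte[2]=88: continuation. acc=(acc<<6)|0x08=0x4C8
Byte[3]=BE: continuation. acc=(acc<<6)|0x3E=0x1323E
Completed: cp=U+1323E (starts at byte 0)
Byte[4]=49: 1-byte ASCII. cp=U+0049
Byte[5]=F0: 4-byte lead, need 3 cont bytes. acc=0x0
Byte[6]=9A: continuation. acc=(acc<<6)|0x1A=0x1A
Byte[7]=B3: continuation. acc=(acc<<6)|0x33=0x6B3
Byte[8]=B8: continuation. acc=(acc<<6)|0x38=0x1ACF8
Completed: cp=U+1ACF8 (starts at byte 5)
Byte[9]=54: 1-byte ASCII. cp=U+0054

Answer: 0 4 5 9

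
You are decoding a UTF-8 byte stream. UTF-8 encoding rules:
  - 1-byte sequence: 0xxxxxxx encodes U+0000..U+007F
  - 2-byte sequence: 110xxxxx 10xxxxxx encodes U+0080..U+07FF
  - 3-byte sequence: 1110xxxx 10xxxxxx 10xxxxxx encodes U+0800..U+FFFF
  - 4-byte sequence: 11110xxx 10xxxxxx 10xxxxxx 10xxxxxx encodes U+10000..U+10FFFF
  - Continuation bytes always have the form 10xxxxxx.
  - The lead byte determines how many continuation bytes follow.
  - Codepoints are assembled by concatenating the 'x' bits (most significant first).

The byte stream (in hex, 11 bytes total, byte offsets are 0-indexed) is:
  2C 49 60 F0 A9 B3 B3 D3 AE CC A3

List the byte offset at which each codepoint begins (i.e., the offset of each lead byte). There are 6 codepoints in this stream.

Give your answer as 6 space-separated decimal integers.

Byte[0]=2C: 1-byte ASCII. cp=U+002C
Byte[1]=49: 1-byte ASCII. cp=U+0049
Byte[2]=60: 1-byte ASCII. cp=U+0060
Byte[3]=F0: 4-byte lead, need 3 cont bytes. acc=0x0
Byte[4]=A9: continuation. acc=(acc<<6)|0x29=0x29
Byte[5]=B3: continuation. acc=(acc<<6)|0x33=0xA73
Byte[6]=B3: continuation. acc=(acc<<6)|0x33=0x29CF3
Completed: cp=U+29CF3 (starts at byte 3)
Byte[7]=D3: 2-byte lead, need 1 cont bytes. acc=0x13
Byte[8]=AE: continuation. acc=(acc<<6)|0x2E=0x4EE
Completed: cp=U+04EE (starts at byte 7)
Byte[9]=CC: 2-byte lead, need 1 cont bytes. acc=0xC
Byte[10]=A3: continuation. acc=(acc<<6)|0x23=0x323
Completed: cp=U+0323 (starts at byte 9)

Answer: 0 1 2 3 7 9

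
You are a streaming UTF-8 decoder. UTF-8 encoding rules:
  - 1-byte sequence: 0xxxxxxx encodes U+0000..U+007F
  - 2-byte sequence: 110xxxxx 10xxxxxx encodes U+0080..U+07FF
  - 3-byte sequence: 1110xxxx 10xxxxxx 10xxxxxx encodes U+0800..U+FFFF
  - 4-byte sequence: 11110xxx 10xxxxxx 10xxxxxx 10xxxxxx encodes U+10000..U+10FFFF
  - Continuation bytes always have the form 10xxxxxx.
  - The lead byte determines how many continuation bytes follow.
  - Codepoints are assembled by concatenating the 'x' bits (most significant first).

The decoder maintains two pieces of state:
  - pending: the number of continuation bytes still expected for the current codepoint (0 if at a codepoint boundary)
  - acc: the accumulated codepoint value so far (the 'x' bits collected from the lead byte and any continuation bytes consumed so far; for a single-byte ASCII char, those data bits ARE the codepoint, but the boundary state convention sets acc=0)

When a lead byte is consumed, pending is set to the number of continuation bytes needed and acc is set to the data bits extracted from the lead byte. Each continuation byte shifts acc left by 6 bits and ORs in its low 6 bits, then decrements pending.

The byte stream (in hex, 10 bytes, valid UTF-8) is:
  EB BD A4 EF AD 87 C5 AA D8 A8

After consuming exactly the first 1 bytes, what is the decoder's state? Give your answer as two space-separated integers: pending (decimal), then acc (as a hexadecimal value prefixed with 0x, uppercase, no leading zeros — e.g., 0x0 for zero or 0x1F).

Answer: 2 0xB

Derivation:
Byte[0]=EB: 3-byte lead. pending=2, acc=0xB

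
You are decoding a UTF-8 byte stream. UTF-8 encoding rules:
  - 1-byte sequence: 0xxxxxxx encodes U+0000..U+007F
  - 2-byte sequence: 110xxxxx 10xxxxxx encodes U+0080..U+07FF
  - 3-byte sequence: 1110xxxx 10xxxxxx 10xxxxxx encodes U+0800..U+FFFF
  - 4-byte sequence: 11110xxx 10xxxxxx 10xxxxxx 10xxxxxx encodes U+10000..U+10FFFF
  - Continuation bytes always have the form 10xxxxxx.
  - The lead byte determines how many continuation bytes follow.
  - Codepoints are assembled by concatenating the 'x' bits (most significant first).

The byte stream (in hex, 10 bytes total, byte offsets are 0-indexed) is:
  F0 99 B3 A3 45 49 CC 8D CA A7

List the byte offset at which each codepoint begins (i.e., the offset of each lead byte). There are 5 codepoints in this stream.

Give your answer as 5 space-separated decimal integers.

Answer: 0 4 5 6 8

Derivation:
Byte[0]=F0: 4-byte lead, need 3 cont bytes. acc=0x0
Byte[1]=99: continuation. acc=(acc<<6)|0x19=0x19
Byte[2]=B3: continuation. acc=(acc<<6)|0x33=0x673
Byte[3]=A3: continuation. acc=(acc<<6)|0x23=0x19CE3
Completed: cp=U+19CE3 (starts at byte 0)
Byte[4]=45: 1-byte ASCII. cp=U+0045
Byte[5]=49: 1-byte ASCII. cp=U+0049
Byte[6]=CC: 2-byte lead, need 1 cont bytes. acc=0xC
Byte[7]=8D: continuation. acc=(acc<<6)|0x0D=0x30D
Completed: cp=U+030D (starts at byte 6)
Byte[8]=CA: 2-byte lead, need 1 cont bytes. acc=0xA
Byte[9]=A7: continuation. acc=(acc<<6)|0x27=0x2A7
Completed: cp=U+02A7 (starts at byte 8)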